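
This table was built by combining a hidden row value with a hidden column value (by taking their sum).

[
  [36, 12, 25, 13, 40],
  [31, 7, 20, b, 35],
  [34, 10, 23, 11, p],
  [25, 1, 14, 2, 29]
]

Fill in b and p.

The difference between any two rows is the same in every column — this is an addition table with the headers hidden.
Row 2 minus row 1 is 7 − 12 = -5, so its entry in column 4 is 13 + (-5) = 8.
Row 3 minus row 1 is 10 − 12 = -2, so its entry in column 5 is 40 + (-2) = 38.

b = 8, p = 38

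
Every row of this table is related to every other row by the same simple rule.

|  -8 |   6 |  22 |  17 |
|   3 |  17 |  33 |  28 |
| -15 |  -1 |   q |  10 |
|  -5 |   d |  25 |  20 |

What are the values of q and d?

q = 15, d = 9

The difference between any two rows is the same in every column — this is an addition table with the headers hidden.
Row 3 minus row 1 is -15 − (-8) = -7, so its entry in column 3 is 22 + (-7) = 15.
Row 4 minus row 1 is -5 − (-8) = 3, so its entry in column 2 is 6 + 3 = 9.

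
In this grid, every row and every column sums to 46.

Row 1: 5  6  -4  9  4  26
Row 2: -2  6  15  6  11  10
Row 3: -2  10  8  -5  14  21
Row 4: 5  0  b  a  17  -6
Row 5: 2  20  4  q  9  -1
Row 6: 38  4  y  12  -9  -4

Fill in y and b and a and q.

y = 5, b = 18, a = 12, q = 12

Row 5: 2 + 20 + 4 + 9 − 1 = 34, so its missing entry is 46 − 34 = 12.
Column 4: 9 + 6 − 5 + 12 + 12 = 34, so its missing entry is 46 − 34 = 12.
Row 4: 5 + 0 + 12 + 17 − 6 = 28, so its missing entry is 46 − 28 = 18.
Row 6: 38 + 4 + 12 − 9 − 4 = 41, so its missing entry is 46 − 41 = 5.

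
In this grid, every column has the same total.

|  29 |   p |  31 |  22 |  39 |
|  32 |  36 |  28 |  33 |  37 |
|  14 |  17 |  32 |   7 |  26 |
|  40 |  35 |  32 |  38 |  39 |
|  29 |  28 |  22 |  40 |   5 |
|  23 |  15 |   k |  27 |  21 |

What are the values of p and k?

Columns 1 and 4 both add up to 167, so every column sums to 167.
Column 2: 36 + 17 + 35 + 28 + 15 = 131, so the missing entry is 167 − 131 = 36.
Column 3: 31 + 28 + 32 + 32 + 22 = 145, so the missing entry is 167 − 145 = 22.

p = 36, k = 22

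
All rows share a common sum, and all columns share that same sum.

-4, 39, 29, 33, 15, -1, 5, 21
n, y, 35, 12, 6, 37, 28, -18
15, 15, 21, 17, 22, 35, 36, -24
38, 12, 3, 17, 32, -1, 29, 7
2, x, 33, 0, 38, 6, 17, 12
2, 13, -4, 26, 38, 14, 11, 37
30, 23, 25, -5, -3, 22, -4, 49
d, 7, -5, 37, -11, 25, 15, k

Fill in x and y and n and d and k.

Rows 1 and 3 both sum to 137, so that's the common total.
The known cells in column 8 total 84, leaving 137 − 84 = 53 for the blank.
The known cells in row 8 total 121, leaving 137 − 121 = 16 for the blank.
The known cells in column 1 total 99, leaving 137 − 99 = 38 for the blank.
The known cells in row 2 total 138, leaving 137 − 138 = -1 for the blank.
The known cells in row 5 total 108, leaving 137 − 108 = 29 for the blank.

x = 29, y = -1, n = 38, d = 16, k = 53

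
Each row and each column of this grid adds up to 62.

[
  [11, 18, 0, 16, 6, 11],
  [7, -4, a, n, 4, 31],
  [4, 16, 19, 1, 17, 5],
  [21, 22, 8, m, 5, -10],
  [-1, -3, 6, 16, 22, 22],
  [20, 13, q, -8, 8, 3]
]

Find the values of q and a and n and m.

q = 26, a = 3, n = 21, m = 16

Row 4: 21 + 22 + 8 + 5 − 10 = 46, so its missing entry is 62 − 46 = 16.
Column 4: 16 + 1 + 16 + 16 − 8 = 41, so its missing entry is 62 − 41 = 21.
Row 2: 7 − 4 + 21 + 4 + 31 = 59, so its missing entry is 62 − 59 = 3.
Row 6: 20 + 13 − 8 + 8 + 3 = 36, so its missing entry is 62 − 36 = 26.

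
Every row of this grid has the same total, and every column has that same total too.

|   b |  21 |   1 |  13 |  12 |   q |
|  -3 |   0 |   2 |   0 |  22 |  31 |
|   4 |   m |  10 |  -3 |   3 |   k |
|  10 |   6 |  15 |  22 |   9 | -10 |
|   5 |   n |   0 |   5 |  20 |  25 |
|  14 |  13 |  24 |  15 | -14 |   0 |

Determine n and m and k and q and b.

n = -3, m = 15, k = 23, q = -17, b = 22

Rows 2 and 4 both sum to 52, so that's the common total.
Column 1 has -3 + 4 + 10 + 5 + 14 = 30; the blank must be 52 − 30 = 22.
Row 1 has 22 + 21 + 1 + 13 + 12 = 69; the blank must be 52 − 69 = -17.
Column 6 has -17 + 31 − 10 + 25 + 0 = 29; the blank must be 52 − 29 = 23.
Row 3 has 4 + 10 − 3 + 3 + 23 = 37; the blank must be 52 − 37 = 15.
Row 5 has 5 + 0 + 5 + 20 + 25 = 55; the blank must be 52 − 55 = -3.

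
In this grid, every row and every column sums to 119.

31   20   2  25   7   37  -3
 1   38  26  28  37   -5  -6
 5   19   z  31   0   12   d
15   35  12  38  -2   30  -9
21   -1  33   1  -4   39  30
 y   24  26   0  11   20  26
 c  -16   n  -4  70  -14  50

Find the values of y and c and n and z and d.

The known cells in row 6 total 107, leaving 119 − 107 = 12 for the blank.
The known cells in column 1 total 85, leaving 119 − 85 = 34 for the blank.
The known cells in row 7 total 120, leaving 119 − 120 = -1 for the blank.
The known cells in column 7 total 88, leaving 119 − 88 = 31 for the blank.
The known cells in row 3 total 98, leaving 119 − 98 = 21 for the blank.

y = 12, c = 34, n = -1, z = 21, d = 31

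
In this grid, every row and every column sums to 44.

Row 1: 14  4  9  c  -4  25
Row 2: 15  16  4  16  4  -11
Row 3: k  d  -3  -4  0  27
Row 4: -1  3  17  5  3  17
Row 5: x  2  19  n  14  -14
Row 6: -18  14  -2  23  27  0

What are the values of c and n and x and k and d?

c = -4, n = 8, x = 15, k = 19, d = 5

The known cells in column 2 total 39, leaving 44 − 39 = 5 for the blank.
The known cells in row 1 total 48, leaving 44 − 48 = -4 for the blank.
The known cells in column 4 total 36, leaving 44 − 36 = 8 for the blank.
The known cells in row 5 total 29, leaving 44 − 29 = 15 for the blank.
The known cells in row 3 total 25, leaving 44 − 25 = 19 for the blank.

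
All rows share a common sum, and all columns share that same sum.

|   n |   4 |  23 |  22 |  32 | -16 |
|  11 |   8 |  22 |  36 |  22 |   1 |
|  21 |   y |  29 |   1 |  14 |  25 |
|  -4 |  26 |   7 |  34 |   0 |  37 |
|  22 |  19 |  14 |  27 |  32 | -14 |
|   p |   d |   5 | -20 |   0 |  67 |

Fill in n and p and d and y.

Rows 2 and 4 both sum to 100, so that's the common total.
The known cells in row 3 total 90, leaving 100 − 90 = 10 for the blank.
The known cells in column 2 total 67, leaving 100 − 67 = 33 for the blank.
The known cells in row 6 total 85, leaving 100 − 85 = 15 for the blank.
The known cells in row 1 total 65, leaving 100 − 65 = 35 for the blank.

n = 35, p = 15, d = 33, y = 10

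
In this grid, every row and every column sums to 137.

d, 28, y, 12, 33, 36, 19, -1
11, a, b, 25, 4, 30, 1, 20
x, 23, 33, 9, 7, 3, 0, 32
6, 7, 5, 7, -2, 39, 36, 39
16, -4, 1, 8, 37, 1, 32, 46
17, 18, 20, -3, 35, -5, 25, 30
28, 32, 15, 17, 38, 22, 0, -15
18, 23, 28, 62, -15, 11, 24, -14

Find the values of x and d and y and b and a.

x = 30, d = 11, y = -1, b = 36, a = 10

The known cells in column 2 total 127, leaving 137 − 127 = 10 for the blank.
The known cells in row 2 total 101, leaving 137 − 101 = 36 for the blank.
The known cells in row 3 total 107, leaving 137 − 107 = 30 for the blank.
The known cells in column 1 total 126, leaving 137 − 126 = 11 for the blank.
The known cells in row 1 total 138, leaving 137 − 138 = -1 for the blank.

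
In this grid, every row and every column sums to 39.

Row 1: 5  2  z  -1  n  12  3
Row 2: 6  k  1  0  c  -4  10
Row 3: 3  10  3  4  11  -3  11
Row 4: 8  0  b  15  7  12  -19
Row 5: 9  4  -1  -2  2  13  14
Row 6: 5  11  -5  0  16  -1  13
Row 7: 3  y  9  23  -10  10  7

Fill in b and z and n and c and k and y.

b = 16, z = 16, n = 2, c = 11, k = 15, y = -3

Row 7 has 3 + 9 + 23 − 10 + 10 + 7 = 42; the blank must be 39 − 42 = -3.
Column 2 has 2 + 10 + 0 + 4 + 11 − 3 = 24; the blank must be 39 − 24 = 15.
Row 2 has 6 + 15 + 1 + 0 − 4 + 10 = 28; the blank must be 39 − 28 = 11.
Column 5 has 11 + 11 + 7 + 2 + 16 − 10 = 37; the blank must be 39 − 37 = 2.
Row 1 has 5 + 2 − 1 + 2 + 12 + 3 = 23; the blank must be 39 − 23 = 16.
Row 4 has 8 + 0 + 15 + 7 + 12 − 19 = 23; the blank must be 39 − 23 = 16.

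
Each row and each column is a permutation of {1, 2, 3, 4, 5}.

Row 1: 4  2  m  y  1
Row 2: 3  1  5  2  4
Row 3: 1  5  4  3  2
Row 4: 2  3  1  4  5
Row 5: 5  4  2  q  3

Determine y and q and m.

For row 1, column 3: column 3 already has {1, 2, 4, 5}; that leaves 3.
For row 1, column 4: row 1 already has {1, 2, 3, 4}; that leaves 5.
At (row 5, col 4): row 5 already has {2, 3, 4, 5}, so the value is 1.

y = 5, q = 1, m = 3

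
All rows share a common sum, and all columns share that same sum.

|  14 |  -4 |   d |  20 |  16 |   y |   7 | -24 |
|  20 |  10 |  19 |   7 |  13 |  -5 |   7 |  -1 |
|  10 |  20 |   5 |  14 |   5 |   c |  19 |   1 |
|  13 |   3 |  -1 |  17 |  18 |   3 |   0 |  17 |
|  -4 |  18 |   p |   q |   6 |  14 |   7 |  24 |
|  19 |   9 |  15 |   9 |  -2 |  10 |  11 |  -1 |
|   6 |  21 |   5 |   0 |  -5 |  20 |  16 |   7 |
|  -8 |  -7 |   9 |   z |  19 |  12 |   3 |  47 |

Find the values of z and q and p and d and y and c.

Rows 2 and 4 both sum to 70, so that's the common total.
Row 8 has -8 − 7 + 9 + 19 + 12 + 3 + 47 = 75; the blank must be 70 − 75 = -5.
Column 4 has 20 + 7 + 14 + 17 + 9 + 0 − 5 = 62; the blank must be 70 − 62 = 8.
Row 5 has -4 + 18 + 8 + 6 + 14 + 7 + 24 = 73; the blank must be 70 − 73 = -3.
Column 3 has 19 + 5 − 1 − 3 + 15 + 5 + 9 = 49; the blank must be 70 − 49 = 21.
Row 1 has 14 − 4 + 21 + 20 + 16 + 7 − 24 = 50; the blank must be 70 − 50 = 20.
Row 3 has 10 + 20 + 5 + 14 + 5 + 19 + 1 = 74; the blank must be 70 − 74 = -4.

z = -5, q = 8, p = -3, d = 21, y = 20, c = -4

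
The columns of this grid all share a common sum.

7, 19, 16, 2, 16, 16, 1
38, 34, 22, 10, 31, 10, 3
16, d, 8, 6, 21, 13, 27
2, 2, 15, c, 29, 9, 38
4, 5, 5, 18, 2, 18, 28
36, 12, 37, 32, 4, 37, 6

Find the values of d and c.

The complete columns each total 103.
Column 2 is missing 103 − 72 = 31 (since 19 + 34 + 2 + 5 + 12 = 72).
Column 4 is missing 103 − 68 = 35 (since 2 + 10 + 6 + 18 + 32 = 68).

d = 31, c = 35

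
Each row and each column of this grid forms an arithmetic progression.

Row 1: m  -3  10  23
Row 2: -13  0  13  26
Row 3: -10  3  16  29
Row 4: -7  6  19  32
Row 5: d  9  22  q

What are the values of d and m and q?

d = -4, m = -16, q = 35

Along each row the entries change by 13 per step; down each column they change by 3.
Row 5: from 9 at column 2, stepping by 13 to column 1 gives -4.
Row 1: from -3 at column 2, stepping by 13 to column 1 gives -16.
Row 5: from 9 at column 2, stepping by 13 to column 4 gives 35.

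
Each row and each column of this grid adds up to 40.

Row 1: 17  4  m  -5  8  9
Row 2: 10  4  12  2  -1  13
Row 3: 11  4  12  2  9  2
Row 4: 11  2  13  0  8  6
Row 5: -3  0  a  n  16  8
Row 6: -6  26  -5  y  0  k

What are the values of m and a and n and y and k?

m = 7, a = 1, n = 18, y = 23, k = 2

Column 6 has 9 + 13 + 2 + 6 + 8 = 38; the blank must be 40 − 38 = 2.
Row 1 has 17 + 4 − 5 + 8 + 9 = 33; the blank must be 40 − 33 = 7.
Column 3 has 7 + 12 + 12 + 13 − 5 = 39; the blank must be 40 − 39 = 1.
Row 5 has -3 + 0 + 1 + 16 + 8 = 22; the blank must be 40 − 22 = 18.
Row 6 has -6 + 26 − 5 + 0 + 2 = 17; the blank must be 40 − 17 = 23.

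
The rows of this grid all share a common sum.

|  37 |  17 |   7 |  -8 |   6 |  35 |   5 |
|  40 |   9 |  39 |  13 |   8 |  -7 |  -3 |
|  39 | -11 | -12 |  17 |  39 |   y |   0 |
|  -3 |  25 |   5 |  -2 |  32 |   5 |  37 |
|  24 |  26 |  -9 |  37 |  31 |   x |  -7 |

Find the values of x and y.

x = -3, y = 27

Rows 1 and 2 both add up to 99, so every row sums to 99.
Row 5: 24 + 26 − 9 + 37 + 31 − 7 = 102, so the missing entry is 99 − 102 = -3.
Row 3: 39 − 11 − 12 + 17 + 39 + 0 = 72, so the missing entry is 99 − 72 = 27.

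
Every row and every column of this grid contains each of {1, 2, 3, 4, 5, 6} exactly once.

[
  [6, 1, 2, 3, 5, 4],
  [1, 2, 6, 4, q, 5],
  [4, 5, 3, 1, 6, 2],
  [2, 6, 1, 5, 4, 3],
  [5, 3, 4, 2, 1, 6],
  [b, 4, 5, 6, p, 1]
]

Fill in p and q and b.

p = 2, q = 3, b = 3

For row 6, column 1: column 1 already has {1, 2, 4, 5, 6}; that leaves 3.
Cell (6,5): row 6 already has {1, 3, 4, 5, 6} → 2.
At (row 2, col 5): row 2 already has {1, 2, 4, 5, 6}, so the value is 3.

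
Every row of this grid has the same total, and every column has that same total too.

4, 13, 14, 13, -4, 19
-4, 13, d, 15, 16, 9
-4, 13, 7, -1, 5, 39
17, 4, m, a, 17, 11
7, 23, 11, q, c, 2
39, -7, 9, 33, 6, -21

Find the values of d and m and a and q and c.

Rows 1 and 3 both sum to 59, so that's the common total.
The known cells in column 5 total 40, leaving 59 − 40 = 19 for the blank.
The known cells in row 2 total 49, leaving 59 − 49 = 10 for the blank.
The known cells in row 5 total 62, leaving 59 − 62 = -3 for the blank.
The known cells in column 4 total 57, leaving 59 − 57 = 2 for the blank.
The known cells in row 4 total 51, leaving 59 − 51 = 8 for the blank.

d = 10, m = 8, a = 2, q = -3, c = 19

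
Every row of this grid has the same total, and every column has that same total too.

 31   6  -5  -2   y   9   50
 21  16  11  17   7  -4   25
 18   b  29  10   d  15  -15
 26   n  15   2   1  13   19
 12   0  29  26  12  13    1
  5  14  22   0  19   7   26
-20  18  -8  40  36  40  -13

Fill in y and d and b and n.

Rows 2 and 5 both sum to 93, so that's the common total.
The known cells in row 4 total 76, leaving 93 − 76 = 17 for the blank.
The known cells in row 1 total 89, leaving 93 − 89 = 4 for the blank.
The known cells in column 5 total 79, leaving 93 − 79 = 14 for the blank.
The known cells in row 3 total 71, leaving 93 − 71 = 22 for the blank.

y = 4, d = 14, b = 22, n = 17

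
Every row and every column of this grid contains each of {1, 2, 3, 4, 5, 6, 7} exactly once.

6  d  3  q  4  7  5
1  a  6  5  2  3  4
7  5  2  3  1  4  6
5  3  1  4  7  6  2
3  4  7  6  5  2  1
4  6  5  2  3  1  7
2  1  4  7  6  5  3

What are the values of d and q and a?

d = 2, q = 1, a = 7

For row 2, column 2: row 2 already has {1, 2, 3, 4, 5, 6}; that leaves 7.
For row 1, column 2: column 2 already has {1, 3, 4, 5, 6, 7}; that leaves 2.
For row 1, column 4: row 1 already has {2, 3, 4, 5, 6, 7}; that leaves 1.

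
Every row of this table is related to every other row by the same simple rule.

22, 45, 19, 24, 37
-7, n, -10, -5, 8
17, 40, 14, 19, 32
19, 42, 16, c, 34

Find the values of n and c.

The difference between any two rows is the same in every column — this is an addition table with the headers hidden.
Row 2 minus row 1 is -7 − 22 = -29, so its entry in column 2 is 45 + (-29) = 16.
Row 4 minus row 1 is 19 − 22 = -3, so its entry in column 4 is 24 + (-3) = 21.

n = 16, c = 21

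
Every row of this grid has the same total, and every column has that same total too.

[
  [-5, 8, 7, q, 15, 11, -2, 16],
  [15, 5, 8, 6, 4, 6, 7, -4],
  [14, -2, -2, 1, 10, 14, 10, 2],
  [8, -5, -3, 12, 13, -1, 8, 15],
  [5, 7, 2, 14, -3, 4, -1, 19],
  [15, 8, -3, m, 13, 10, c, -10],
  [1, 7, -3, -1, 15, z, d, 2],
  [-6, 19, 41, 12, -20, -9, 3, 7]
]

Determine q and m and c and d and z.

Rows 2 and 3 both sum to 47, so that's the common total.
Column 6 has 11 + 6 + 14 − 1 + 4 + 10 − 9 = 35; the blank must be 47 − 35 = 12.
Row 1 has -5 + 8 + 7 + 15 + 11 − 2 + 16 = 50; the blank must be 47 − 50 = -3.
Row 7 has 1 + 7 − 3 − 1 + 15 + 12 + 2 = 33; the blank must be 47 − 33 = 14.
Column 7 has -2 + 7 + 10 + 8 − 1 + 14 + 3 = 39; the blank must be 47 − 39 = 8.
Row 6 has 15 + 8 − 3 + 13 + 10 + 8 − 10 = 41; the blank must be 47 − 41 = 6.

q = -3, m = 6, c = 8, d = 14, z = 12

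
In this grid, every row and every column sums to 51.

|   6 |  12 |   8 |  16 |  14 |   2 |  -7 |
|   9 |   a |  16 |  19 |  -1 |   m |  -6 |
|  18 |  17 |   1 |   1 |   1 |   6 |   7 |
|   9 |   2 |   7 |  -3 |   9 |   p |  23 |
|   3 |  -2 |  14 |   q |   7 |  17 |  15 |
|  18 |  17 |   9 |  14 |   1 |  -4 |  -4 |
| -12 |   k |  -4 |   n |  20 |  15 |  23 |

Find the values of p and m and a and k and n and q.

Row 5: 3 − 2 + 14 + 7 + 17 + 15 = 54, so its missing entry is 51 − 54 = -3.
Column 4: 16 + 19 + 1 − 3 − 3 + 14 = 44, so its missing entry is 51 − 44 = 7.
Row 7: -12 − 4 + 7 + 20 + 15 + 23 = 49, so its missing entry is 51 − 49 = 2.
Column 2: 12 + 17 + 2 − 2 + 17 + 2 = 48, so its missing entry is 51 − 48 = 3.
Row 2: 9 + 3 + 16 + 19 − 1 − 6 = 40, so its missing entry is 51 − 40 = 11.
Row 4: 9 + 2 + 7 − 3 + 9 + 23 = 47, so its missing entry is 51 − 47 = 4.

p = 4, m = 11, a = 3, k = 2, n = 7, q = -3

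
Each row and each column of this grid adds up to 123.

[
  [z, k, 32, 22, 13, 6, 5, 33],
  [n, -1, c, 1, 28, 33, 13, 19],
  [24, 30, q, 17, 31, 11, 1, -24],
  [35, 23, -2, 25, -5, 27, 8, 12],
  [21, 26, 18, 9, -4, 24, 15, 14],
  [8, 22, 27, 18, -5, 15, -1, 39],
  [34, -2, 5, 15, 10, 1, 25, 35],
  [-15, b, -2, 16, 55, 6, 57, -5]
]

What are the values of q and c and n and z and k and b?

Row 8: -15 − 2 + 16 + 55 + 6 + 57 − 5 = 112, so its missing entry is 123 − 112 = 11.
Column 2: -1 + 30 + 23 + 26 + 22 − 2 + 11 = 109, so its missing entry is 123 − 109 = 14.
Row 1: 14 + 32 + 22 + 13 + 6 + 5 + 33 = 125, so its missing entry is 123 − 125 = -2.
Row 3: 24 + 30 + 17 + 31 + 11 + 1 − 24 = 90, so its missing entry is 123 − 90 = 33.
Column 3: 32 + 33 − 2 + 18 + 27 + 5 − 2 = 111, so its missing entry is 123 − 111 = 12.
Row 2: -1 + 12 + 1 + 28 + 33 + 13 + 19 = 105, so its missing entry is 123 − 105 = 18.

q = 33, c = 12, n = 18, z = -2, k = 14, b = 11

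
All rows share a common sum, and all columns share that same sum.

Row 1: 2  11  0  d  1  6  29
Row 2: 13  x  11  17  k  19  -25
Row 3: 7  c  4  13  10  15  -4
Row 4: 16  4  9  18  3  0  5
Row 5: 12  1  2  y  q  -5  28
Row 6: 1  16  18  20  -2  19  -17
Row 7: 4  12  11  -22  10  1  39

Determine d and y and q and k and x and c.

Rows 4 and 6 both sum to 55, so that's the common total.
The known cells in row 3 total 45, leaving 55 − 45 = 10 for the blank.
The known cells in column 2 total 54, leaving 55 − 54 = 1 for the blank.
The known cells in row 1 total 49, leaving 55 − 49 = 6 for the blank.
The known cells in column 4 total 52, leaving 55 − 52 = 3 for the blank.
The known cells in row 5 total 41, leaving 55 − 41 = 14 for the blank.
The known cells in row 2 total 36, leaving 55 − 36 = 19 for the blank.

d = 6, y = 3, q = 14, k = 19, x = 1, c = 10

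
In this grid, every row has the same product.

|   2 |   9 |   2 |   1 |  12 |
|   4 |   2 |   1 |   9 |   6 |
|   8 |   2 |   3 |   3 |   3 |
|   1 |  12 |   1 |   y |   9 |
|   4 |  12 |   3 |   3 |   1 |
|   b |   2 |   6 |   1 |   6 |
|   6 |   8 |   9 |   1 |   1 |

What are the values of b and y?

Rows 1 and 3 each multiply to 432, so every row has product 432.
Row 6: 2×6×1×6 = 72, so the missing entry is 432 ÷ 72 = 6.
Row 4: 1×12×1×9 = 108, so the missing entry is 432 ÷ 108 = 4.

b = 6, y = 4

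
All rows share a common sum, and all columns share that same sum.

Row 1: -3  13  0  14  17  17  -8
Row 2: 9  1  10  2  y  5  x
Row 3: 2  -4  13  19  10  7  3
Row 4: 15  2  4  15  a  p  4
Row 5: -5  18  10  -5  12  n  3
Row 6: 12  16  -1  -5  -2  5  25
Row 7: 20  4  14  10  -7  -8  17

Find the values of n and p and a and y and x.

n = 17, p = 7, a = 3, y = 17, x = 6

Rows 1 and 3 both sum to 50, so that's the common total.
Row 5 has -5 + 18 + 10 − 5 + 12 + 3 = 33; the blank must be 50 − 33 = 17.
Column 7 has -8 + 3 + 4 + 3 + 25 + 17 = 44; the blank must be 50 − 44 = 6.
Row 2 has 9 + 1 + 10 + 2 + 5 + 6 = 33; the blank must be 50 − 33 = 17.
Column 5 has 17 + 17 + 10 + 12 − 2 − 7 = 47; the blank must be 50 − 47 = 3.
Row 4 has 15 + 2 + 4 + 15 + 3 + 4 = 43; the blank must be 50 − 43 = 7.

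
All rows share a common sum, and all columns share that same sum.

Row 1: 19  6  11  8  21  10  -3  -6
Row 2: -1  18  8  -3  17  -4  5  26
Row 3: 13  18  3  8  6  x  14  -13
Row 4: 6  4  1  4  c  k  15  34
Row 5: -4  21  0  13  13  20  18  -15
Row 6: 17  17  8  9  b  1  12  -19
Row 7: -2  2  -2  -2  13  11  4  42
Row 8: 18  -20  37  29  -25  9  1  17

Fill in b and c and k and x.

Rows 1 and 2 both sum to 66, so that's the common total.
The known cells in row 6 total 45, leaving 66 − 45 = 21 for the blank.
The known cells in row 3 total 49, leaving 66 − 49 = 17 for the blank.
The known cells in column 5 total 66, leaving 66 − 66 = 0 for the blank.
The known cells in row 4 total 64, leaving 66 − 64 = 2 for the blank.

b = 21, c = 0, k = 2, x = 17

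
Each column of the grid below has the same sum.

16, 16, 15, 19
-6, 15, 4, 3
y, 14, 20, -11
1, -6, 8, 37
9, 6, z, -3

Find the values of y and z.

Column 2 sums to 45 and so does column 4; that's the common total.
In column 1 the known cells total 20, leaving 45 − 20 = 25.
In column 3 the known cells total 47, leaving 45 − 47 = -2.

y = 25, z = -2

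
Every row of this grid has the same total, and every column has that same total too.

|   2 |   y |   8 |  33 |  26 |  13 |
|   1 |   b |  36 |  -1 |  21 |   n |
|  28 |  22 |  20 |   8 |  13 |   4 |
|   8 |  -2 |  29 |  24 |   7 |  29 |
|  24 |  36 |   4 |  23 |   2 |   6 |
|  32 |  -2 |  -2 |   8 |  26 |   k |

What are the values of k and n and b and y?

k = 33, n = 10, b = 28, y = 13

Rows 3 and 4 both sum to 95, so that's the common total.
Row 1 has 2 + 8 + 33 + 26 + 13 = 82; the blank must be 95 − 82 = 13.
Column 2 has 13 + 22 − 2 + 36 − 2 = 67; the blank must be 95 − 67 = 28.
Row 6 has 32 − 2 − 2 + 8 + 26 = 62; the blank must be 95 − 62 = 33.
Row 2 has 1 + 28 + 36 − 1 + 21 = 85; the blank must be 95 − 85 = 10.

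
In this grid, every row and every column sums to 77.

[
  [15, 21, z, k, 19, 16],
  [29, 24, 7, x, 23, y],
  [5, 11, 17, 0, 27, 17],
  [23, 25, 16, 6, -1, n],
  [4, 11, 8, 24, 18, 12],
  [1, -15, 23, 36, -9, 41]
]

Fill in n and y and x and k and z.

The known cells in column 3 total 71, leaving 77 − 71 = 6 for the blank.
The known cells in row 1 total 77, leaving 77 − 77 = 0 for the blank.
The known cells in column 4 total 66, leaving 77 − 66 = 11 for the blank.
The known cells in row 2 total 94, leaving 77 − 94 = -17 for the blank.
The known cells in row 4 total 69, leaving 77 − 69 = 8 for the blank.

n = 8, y = -17, x = 11, k = 0, z = 6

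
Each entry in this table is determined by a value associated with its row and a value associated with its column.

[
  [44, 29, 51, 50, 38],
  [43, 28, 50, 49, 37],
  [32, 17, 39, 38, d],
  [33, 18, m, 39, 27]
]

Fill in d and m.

d = 26, m = 40

The difference between any two rows is the same in every column — this is an addition table with the headers hidden.
Row 3 minus row 1 is 38 − 50 = -12, so its entry in column 5 is 38 + (-12) = 26.
Row 4 minus row 1 is 39 − 50 = -11, so its entry in column 3 is 51 + (-11) = 40.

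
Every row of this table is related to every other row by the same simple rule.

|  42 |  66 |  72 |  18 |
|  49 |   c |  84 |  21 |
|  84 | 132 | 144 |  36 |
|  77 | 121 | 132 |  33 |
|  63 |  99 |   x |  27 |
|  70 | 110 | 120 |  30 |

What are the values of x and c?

x = 108, c = 77

Each row is a constant multiple of every other row — this is a multiplication table with the headers hidden.
Row 5 is 63/42 = 3/2 times row 1, so its entry in column 3 is 72 × 3/2 = 108.
Row 2 is 49/42 = 7/6 times row 1, so its entry in column 2 is 66 × 7/6 = 77.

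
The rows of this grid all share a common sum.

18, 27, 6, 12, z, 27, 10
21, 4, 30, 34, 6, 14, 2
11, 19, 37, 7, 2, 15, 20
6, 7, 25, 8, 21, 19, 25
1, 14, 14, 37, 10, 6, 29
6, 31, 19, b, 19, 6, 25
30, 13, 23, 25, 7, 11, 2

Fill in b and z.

b = 5, z = 11

Row 4 sums to 111 and so does row 7; that's the common total.
In row 6 the known cells total 106, leaving 111 − 106 = 5.
In row 1 the known cells total 100, leaving 111 − 100 = 11.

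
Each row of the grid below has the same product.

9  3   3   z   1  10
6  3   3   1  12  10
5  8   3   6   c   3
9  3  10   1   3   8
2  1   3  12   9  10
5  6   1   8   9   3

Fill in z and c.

Rows 2 and 6 each multiply to 6480, so every row has product 6480.
Row 1: 9×3×3×1×10 = 810, so the missing entry is 6480 ÷ 810 = 8.
Row 3: 5×8×3×6×3 = 2160, so the missing entry is 6480 ÷ 2160 = 3.

z = 8, c = 3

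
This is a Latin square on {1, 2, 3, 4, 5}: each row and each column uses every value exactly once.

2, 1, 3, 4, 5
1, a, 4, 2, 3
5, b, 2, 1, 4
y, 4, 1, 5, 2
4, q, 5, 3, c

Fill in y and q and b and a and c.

For row 5, column 5: column 5 already has {2, 3, 4, 5}; that leaves 1.
For row 3, column 2: row 3 already has {1, 2, 4, 5}; that leaves 3.
For row 2, column 2: row 2 already has {1, 2, 3, 4}; that leaves 5.
For row 4, column 1: row 4 already has {1, 2, 4, 5}; that leaves 3.
For row 5, column 2: row 5 already has {1, 3, 4, 5}; that leaves 2.

y = 3, q = 2, b = 3, a = 5, c = 1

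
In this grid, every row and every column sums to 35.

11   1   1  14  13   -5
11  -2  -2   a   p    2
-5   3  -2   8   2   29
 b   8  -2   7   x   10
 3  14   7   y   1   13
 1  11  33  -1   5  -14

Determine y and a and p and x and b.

y = -3, a = 10, p = 16, x = -2, b = 14

Row 5: 3 + 14 + 7 + 1 + 13 = 38, so its missing entry is 35 − 38 = -3.
Column 1: 11 + 11 − 5 + 3 + 1 = 21, so its missing entry is 35 − 21 = 14.
Row 4: 14 + 8 − 2 + 7 + 10 = 37, so its missing entry is 35 − 37 = -2.
Column 5: 13 + 2 − 2 + 1 + 5 = 19, so its missing entry is 35 − 19 = 16.
Row 2: 11 − 2 − 2 + 16 + 2 = 25, so its missing entry is 35 − 25 = 10.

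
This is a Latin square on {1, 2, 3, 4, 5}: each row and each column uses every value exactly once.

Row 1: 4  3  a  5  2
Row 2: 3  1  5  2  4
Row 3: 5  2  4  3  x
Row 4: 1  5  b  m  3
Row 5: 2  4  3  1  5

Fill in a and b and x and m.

a = 1, b = 2, x = 1, m = 4

For row 4, column 4: column 4 already has {1, 2, 3, 5}; that leaves 4.
For row 4, column 3: row 4 already has {1, 3, 4, 5}; that leaves 2.
Cell (3,5): row 3 already has {2, 3, 4, 5} → 1.
Cell (1,3): row 1 already has {2, 3, 4, 5} → 1.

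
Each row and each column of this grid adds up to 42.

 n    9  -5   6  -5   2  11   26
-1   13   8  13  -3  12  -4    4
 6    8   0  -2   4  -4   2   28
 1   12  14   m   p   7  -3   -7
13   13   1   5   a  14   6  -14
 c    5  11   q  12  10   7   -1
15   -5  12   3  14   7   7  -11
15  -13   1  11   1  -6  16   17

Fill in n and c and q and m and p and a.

n = -2, c = -5, q = 3, m = 3, p = 15, a = 4

The known cells in row 5 total 38, leaving 42 − 38 = 4 for the blank.
The known cells in column 5 total 27, leaving 42 − 27 = 15 for the blank.
The known cells in row 1 total 44, leaving 42 − 44 = -2 for the blank.
The known cells in row 4 total 39, leaving 42 − 39 = 3 for the blank.
The known cells in column 1 total 47, leaving 42 − 47 = -5 for the blank.
The known cells in row 6 total 39, leaving 42 − 39 = 3 for the blank.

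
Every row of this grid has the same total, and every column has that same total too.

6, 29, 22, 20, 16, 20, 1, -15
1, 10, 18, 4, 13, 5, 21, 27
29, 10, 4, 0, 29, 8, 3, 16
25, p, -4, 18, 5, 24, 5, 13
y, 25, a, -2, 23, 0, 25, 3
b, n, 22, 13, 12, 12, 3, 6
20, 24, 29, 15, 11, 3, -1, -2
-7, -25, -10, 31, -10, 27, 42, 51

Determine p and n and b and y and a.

Rows 1 and 2 both sum to 99, so that's the common total.
The known cells in row 4 total 86, leaving 99 − 86 = 13 for the blank.
The known cells in column 2 total 86, leaving 99 − 86 = 13 for the blank.
The known cells in column 3 total 81, leaving 99 − 81 = 18 for the blank.
The known cells in row 5 total 92, leaving 99 − 92 = 7 for the blank.
The known cells in row 6 total 81, leaving 99 − 81 = 18 for the blank.

p = 13, n = 13, b = 18, y = 7, a = 18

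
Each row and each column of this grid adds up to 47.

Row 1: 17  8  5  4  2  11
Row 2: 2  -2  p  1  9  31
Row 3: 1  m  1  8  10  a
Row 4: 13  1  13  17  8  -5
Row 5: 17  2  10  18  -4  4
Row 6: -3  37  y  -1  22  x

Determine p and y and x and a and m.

p = 6, y = 12, x = -20, a = 26, m = 1

Row 2: 2 − 2 + 1 + 9 + 31 = 41, so its missing entry is 47 − 41 = 6.
Column 2: 8 − 2 + 1 + 2 + 37 = 46, so its missing entry is 47 − 46 = 1.
Row 3: 1 + 1 + 1 + 8 + 10 = 21, so its missing entry is 47 − 21 = 26.
Column 6: 11 + 31 + 26 − 5 + 4 = 67, so its missing entry is 47 − 67 = -20.
Row 6: -3 + 37 − 1 + 22 − 20 = 35, so its missing entry is 47 − 35 = 12.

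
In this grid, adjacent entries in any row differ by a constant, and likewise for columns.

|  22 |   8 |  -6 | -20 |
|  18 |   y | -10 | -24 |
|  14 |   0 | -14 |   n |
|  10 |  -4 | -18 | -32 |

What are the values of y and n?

y = 4, n = -28

Along each row the entries change by -14 per step; down each column they change by -4.
Row 2: from 18 at column 1, stepping by -14 to column 2 gives 4.
Row 3: from 14 at column 1, stepping by -14 to column 4 gives -28.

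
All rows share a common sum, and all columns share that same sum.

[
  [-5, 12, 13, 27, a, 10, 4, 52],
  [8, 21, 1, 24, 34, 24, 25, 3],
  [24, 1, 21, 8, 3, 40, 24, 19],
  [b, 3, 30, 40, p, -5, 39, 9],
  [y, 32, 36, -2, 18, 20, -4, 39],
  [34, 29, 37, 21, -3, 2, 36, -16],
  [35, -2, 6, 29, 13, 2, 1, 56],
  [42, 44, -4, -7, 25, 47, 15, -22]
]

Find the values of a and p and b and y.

a = 27, p = 23, b = 1, y = 1

Rows 2 and 3 both sum to 140, so that's the common total.
Row 5 has 32 + 36 − 2 + 18 + 20 − 4 + 39 = 139; the blank must be 140 − 139 = 1.
Row 1 has -5 + 12 + 13 + 27 + 10 + 4 + 52 = 113; the blank must be 140 − 113 = 27.
Column 5 has 27 + 34 + 3 + 18 − 3 + 13 + 25 = 117; the blank must be 140 − 117 = 23.
Row 4 has 3 + 30 + 40 + 23 − 5 + 39 + 9 = 139; the blank must be 140 − 139 = 1.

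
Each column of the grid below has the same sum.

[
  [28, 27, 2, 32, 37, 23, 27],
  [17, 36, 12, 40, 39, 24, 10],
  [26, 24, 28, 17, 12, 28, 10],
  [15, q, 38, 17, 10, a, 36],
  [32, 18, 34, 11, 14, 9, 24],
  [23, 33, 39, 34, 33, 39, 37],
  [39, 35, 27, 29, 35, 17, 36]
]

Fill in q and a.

q = 7, a = 40

The complete columns each total 180.
Column 2 is missing 180 − 173 = 7 (since 27 + 36 + 24 + 18 + 33 + 35 = 173).
Column 6 is missing 180 − 140 = 40 (since 23 + 24 + 28 + 9 + 39 + 17 = 140).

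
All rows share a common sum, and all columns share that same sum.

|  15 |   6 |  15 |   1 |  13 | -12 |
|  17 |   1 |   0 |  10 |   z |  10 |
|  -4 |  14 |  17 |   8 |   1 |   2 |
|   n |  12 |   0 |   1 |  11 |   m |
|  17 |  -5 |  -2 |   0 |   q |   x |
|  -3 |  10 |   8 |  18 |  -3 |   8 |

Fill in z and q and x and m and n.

Rows 1 and 3 both sum to 38, so that's the common total.
The known cells in row 2 total 38, leaving 38 − 38 = 0 for the blank.
The known cells in column 5 total 22, leaving 38 − 22 = 16 for the blank.
The known cells in column 1 total 42, leaving 38 − 42 = -4 for the blank.
The known cells in row 5 total 26, leaving 38 − 26 = 12 for the blank.
The known cells in row 4 total 20, leaving 38 − 20 = 18 for the blank.

z = 0, q = 16, x = 12, m = 18, n = -4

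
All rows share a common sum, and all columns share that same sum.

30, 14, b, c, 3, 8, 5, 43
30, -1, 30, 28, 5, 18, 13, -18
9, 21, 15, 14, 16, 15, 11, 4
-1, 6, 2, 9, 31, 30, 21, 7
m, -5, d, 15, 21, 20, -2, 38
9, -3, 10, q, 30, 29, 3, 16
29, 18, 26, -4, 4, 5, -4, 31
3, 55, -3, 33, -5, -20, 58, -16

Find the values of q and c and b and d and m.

q = 11, c = -1, b = 3, d = 22, m = -4

Rows 2 and 3 both sum to 105, so that's the common total.
The known cells in column 1 total 109, leaving 105 − 109 = -4 for the blank.
The known cells in row 5 total 83, leaving 105 − 83 = 22 for the blank.
The known cells in column 3 total 102, leaving 105 − 102 = 3 for the blank.
The known cells in row 1 total 106, leaving 105 − 106 = -1 for the blank.
The known cells in row 6 total 94, leaving 105 − 94 = 11 for the blank.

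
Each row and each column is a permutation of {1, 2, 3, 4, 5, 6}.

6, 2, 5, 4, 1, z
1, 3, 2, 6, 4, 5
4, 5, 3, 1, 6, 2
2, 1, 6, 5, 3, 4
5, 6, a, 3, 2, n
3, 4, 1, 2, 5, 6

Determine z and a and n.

z = 3, a = 4, n = 1

At (row 5, col 3): column 3 already has {1, 2, 3, 5, 6}, so the value is 4.
For row 5, column 6: row 5 already has {2, 3, 4, 5, 6}; that leaves 1.
Cell (1,6): row 1 already has {1, 2, 4, 5, 6} → 3.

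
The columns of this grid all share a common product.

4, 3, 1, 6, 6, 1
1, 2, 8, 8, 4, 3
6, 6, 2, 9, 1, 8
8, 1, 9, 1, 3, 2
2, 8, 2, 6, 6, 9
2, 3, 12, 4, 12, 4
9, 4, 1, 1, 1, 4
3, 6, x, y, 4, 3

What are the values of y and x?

y = 2, x = 6

Columns 1 and 6 each multiply to 20736, so every column has product 20736.
Column 4: 6×8×9×1×6×4×1 = 10368, so the missing entry is 20736 ÷ 10368 = 2.
Column 3: 1×8×2×9×2×12×1 = 3456, so the missing entry is 20736 ÷ 3456 = 6.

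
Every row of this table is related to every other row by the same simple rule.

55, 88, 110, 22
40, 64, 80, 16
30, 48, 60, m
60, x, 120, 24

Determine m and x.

m = 12, x = 96

Each row is a constant multiple of every other row — this is a multiplication table with the headers hidden.
Row 3 is 60/110 = 6/11 times row 1, so its entry in column 4 is 22 × 6/11 = 12.
Row 4 is 120/110 = 12/11 times row 1, so its entry in column 2 is 88 × 12/11 = 96.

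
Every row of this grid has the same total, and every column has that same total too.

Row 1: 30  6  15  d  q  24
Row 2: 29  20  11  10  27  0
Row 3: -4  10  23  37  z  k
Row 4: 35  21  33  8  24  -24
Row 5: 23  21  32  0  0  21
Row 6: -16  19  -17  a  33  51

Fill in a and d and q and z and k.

a = 27, d = 15, q = 7, z = 6, k = 25

Rows 2 and 4 both sum to 97, so that's the common total.
The known cells in row 6 total 70, leaving 97 − 70 = 27 for the blank.
The known cells in column 4 total 82, leaving 97 − 82 = 15 for the blank.
The known cells in row 1 total 90, leaving 97 − 90 = 7 for the blank.
The known cells in column 5 total 91, leaving 97 − 91 = 6 for the blank.
The known cells in row 3 total 72, leaving 97 − 72 = 25 for the blank.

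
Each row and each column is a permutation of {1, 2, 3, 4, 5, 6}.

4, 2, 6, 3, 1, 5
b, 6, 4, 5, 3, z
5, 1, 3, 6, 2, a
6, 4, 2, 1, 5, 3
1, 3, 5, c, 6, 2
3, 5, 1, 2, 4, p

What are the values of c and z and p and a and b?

Cell (6,6): row 6 already has {1, 2, 3, 4, 5} → 6.
For row 5, column 4: row 5 already has {1, 2, 3, 5, 6}; that leaves 4.
For row 2, column 1: column 1 already has {1, 3, 4, 5, 6}; that leaves 2.
For row 2, column 6: row 2 already has {2, 3, 4, 5, 6}; that leaves 1.
For row 3, column 6: row 3 already has {1, 2, 3, 5, 6}; that leaves 4.

c = 4, z = 1, p = 6, a = 4, b = 2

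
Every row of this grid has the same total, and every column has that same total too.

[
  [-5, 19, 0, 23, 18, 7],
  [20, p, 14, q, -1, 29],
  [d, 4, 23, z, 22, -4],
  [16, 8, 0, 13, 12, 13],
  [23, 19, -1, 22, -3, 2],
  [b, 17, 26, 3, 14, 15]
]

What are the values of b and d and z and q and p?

Rows 1 and 4 both sum to 62, so that's the common total.
Column 2: 19 + 4 + 8 + 19 + 17 = 67, so its missing entry is 62 − 67 = -5.
Row 6: 17 + 26 + 3 + 14 + 15 = 75, so its missing entry is 62 − 75 = -13.
Column 1: -5 + 20 + 16 + 23 − 13 = 41, so its missing entry is 62 − 41 = 21.
Row 3: 21 + 4 + 23 + 22 − 4 = 66, so its missing entry is 62 − 66 = -4.
Row 2: 20 − 5 + 14 − 1 + 29 = 57, so its missing entry is 62 − 57 = 5.

b = -13, d = 21, z = -4, q = 5, p = -5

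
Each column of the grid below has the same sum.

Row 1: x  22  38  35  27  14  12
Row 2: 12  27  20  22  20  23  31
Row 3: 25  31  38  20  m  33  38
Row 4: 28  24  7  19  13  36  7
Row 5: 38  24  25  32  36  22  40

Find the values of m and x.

m = 32, x = 25

Columns 2 and 7 both add up to 128, so every column sums to 128.
Column 5: 27 + 20 + 13 + 36 = 96, so the missing entry is 128 − 96 = 32.
Column 1: 12 + 25 + 28 + 38 = 103, so the missing entry is 128 − 103 = 25.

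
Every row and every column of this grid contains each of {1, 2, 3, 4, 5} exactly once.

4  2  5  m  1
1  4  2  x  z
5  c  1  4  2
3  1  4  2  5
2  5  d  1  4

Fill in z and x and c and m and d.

At (row 3, col 2): row 3 already has {1, 2, 4, 5}, so the value is 3.
For row 1, column 4: row 1 already has {1, 2, 4, 5}; that leaves 3.
Cell (2,5): column 5 already has {1, 2, 4, 5} → 3.
For row 5, column 3: row 5 already has {1, 2, 4, 5}; that leaves 3.
Cell (2,4): row 2 already has {1, 2, 3, 4} → 5.

z = 3, x = 5, c = 3, m = 3, d = 3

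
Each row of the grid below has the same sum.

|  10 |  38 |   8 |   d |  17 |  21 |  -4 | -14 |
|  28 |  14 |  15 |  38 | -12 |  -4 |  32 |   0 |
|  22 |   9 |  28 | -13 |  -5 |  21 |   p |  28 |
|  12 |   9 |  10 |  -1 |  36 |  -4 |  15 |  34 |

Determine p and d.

p = 21, d = 35

Rows 2 and 4 both add up to 111, so every row sums to 111.
Row 3: 22 + 9 + 28 − 13 − 5 + 21 + 28 = 90, so the missing entry is 111 − 90 = 21.
Row 1: 10 + 38 + 8 + 17 + 21 − 4 − 14 = 76, so the missing entry is 111 − 76 = 35.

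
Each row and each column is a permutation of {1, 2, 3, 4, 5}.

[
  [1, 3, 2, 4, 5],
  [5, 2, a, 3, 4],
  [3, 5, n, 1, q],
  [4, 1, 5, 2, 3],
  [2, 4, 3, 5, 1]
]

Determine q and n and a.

At (row 3, col 5): column 5 already has {1, 3, 4, 5}, so the value is 2.
At (row 2, col 3): row 2 already has {2, 3, 4, 5}, so the value is 1.
Cell (3,3): row 3 already has {1, 2, 3, 5} → 4.

q = 2, n = 4, a = 1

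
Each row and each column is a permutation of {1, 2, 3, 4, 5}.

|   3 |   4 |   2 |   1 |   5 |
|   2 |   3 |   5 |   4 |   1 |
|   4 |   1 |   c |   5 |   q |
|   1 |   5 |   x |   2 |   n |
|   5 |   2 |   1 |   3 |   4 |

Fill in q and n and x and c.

At (row 3, col 3): row 3 is missing {2, 3} and column 3 is missing {3, 4}, so the value is 3.
Cell (3,5): row 3 already has {1, 3, 4, 5} → 2.
For row 4, column 5: column 5 already has {1, 2, 4, 5}; that leaves 3.
For row 4, column 3: row 4 already has {1, 2, 3, 5}; that leaves 4.

q = 2, n = 3, x = 4, c = 3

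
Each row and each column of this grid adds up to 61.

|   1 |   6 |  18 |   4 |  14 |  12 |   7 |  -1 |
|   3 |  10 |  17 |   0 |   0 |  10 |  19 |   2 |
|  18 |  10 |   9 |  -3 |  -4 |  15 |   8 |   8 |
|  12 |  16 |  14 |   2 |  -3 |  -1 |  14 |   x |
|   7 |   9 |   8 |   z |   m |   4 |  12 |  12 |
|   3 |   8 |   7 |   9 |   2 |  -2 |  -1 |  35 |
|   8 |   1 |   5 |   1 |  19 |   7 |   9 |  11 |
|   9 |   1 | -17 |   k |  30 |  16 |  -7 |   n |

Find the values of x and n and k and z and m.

x = 7, n = -13, k = 42, z = 6, m = 3

Column 5 has 14 + 0 − 4 − 3 + 2 + 19 + 30 = 58; the blank must be 61 − 58 = 3.
Row 5 has 7 + 9 + 8 + 3 + 4 + 12 + 12 = 55; the blank must be 61 − 55 = 6.
Row 4 has 12 + 16 + 14 + 2 − 3 − 1 + 14 = 54; the blank must be 61 − 54 = 7.
Column 8 has -1 + 2 + 8 + 7 + 12 + 35 + 11 = 74; the blank must be 61 − 74 = -13.
Row 8 has 9 + 1 − 17 + 30 + 16 − 7 − 13 = 19; the blank must be 61 − 19 = 42.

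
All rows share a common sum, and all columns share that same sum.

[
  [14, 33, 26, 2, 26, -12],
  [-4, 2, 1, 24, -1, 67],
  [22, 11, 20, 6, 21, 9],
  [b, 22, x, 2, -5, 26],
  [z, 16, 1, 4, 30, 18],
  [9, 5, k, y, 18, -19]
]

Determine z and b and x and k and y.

z = 20, b = 28, x = 16, k = 25, y = 51

Rows 1 and 2 both sum to 89, so that's the common total.
Row 5: 16 + 1 + 4 + 30 + 18 = 69, so its missing entry is 89 − 69 = 20.
Column 1: 14 − 4 + 22 + 20 + 9 = 61, so its missing entry is 89 − 61 = 28.
Column 4: 2 + 24 + 6 + 2 + 4 = 38, so its missing entry is 89 − 38 = 51.
Row 4: 28 + 22 + 2 − 5 + 26 = 73, so its missing entry is 89 − 73 = 16.
Row 6: 9 + 5 + 51 + 18 − 19 = 64, so its missing entry is 89 − 64 = 25.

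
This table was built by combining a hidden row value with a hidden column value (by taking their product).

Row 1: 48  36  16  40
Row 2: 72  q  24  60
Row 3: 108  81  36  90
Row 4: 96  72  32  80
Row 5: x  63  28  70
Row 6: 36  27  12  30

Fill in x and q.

x = 84, q = 54

Each row is a constant multiple of every other row — this is a multiplication table with the headers hidden.
Row 5 is 70/40 = 7/4 times row 1, so its entry in column 1 is 48 × 7/4 = 84.
Row 2 is 60/40 = 3/2 times row 1, so its entry in column 2 is 36 × 3/2 = 54.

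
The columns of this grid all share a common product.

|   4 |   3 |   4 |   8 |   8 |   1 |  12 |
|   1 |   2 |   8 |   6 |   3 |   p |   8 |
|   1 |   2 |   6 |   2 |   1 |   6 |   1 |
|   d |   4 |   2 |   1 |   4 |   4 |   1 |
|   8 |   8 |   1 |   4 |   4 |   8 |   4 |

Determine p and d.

p = 2, d = 12

Columns 2 and 3 each multiply to 384, so every column has product 384.
Column 6: 1×6×4×8 = 192, so the missing entry is 384 ÷ 192 = 2.
Column 1: 4×1×1×8 = 32, so the missing entry is 384 ÷ 32 = 12.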